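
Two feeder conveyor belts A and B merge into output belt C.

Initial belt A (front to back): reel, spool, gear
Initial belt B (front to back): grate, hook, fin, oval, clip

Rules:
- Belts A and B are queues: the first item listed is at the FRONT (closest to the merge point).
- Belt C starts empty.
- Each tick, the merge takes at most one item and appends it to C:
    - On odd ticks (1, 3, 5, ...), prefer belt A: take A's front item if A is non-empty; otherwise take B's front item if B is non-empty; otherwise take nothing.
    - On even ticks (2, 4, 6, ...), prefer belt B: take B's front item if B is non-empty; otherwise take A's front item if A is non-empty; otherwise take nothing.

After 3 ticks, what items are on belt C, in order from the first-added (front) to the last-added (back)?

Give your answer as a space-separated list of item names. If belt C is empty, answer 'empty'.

Tick 1: prefer A, take reel from A; A=[spool,gear] B=[grate,hook,fin,oval,clip] C=[reel]
Tick 2: prefer B, take grate from B; A=[spool,gear] B=[hook,fin,oval,clip] C=[reel,grate]
Tick 3: prefer A, take spool from A; A=[gear] B=[hook,fin,oval,clip] C=[reel,grate,spool]

Answer: reel grate spool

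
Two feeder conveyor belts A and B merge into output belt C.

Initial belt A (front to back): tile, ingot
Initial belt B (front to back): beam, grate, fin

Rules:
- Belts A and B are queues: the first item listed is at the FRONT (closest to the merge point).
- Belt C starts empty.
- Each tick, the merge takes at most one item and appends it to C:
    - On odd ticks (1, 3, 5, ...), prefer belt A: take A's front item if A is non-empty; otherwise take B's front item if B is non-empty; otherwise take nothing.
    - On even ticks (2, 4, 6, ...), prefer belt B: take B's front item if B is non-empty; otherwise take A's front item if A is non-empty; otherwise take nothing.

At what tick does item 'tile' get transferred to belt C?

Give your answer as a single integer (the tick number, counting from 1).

Tick 1: prefer A, take tile from A; A=[ingot] B=[beam,grate,fin] C=[tile]

Answer: 1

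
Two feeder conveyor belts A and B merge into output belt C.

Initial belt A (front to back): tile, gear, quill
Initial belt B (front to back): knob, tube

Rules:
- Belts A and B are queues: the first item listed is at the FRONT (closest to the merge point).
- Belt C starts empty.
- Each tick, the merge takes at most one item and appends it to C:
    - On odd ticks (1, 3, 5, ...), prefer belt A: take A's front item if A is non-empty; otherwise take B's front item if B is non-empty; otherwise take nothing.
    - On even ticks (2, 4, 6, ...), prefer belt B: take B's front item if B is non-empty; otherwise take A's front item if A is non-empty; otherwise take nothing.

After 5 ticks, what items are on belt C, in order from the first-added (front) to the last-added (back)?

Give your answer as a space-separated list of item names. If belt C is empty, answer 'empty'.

Tick 1: prefer A, take tile from A; A=[gear,quill] B=[knob,tube] C=[tile]
Tick 2: prefer B, take knob from B; A=[gear,quill] B=[tube] C=[tile,knob]
Tick 3: prefer A, take gear from A; A=[quill] B=[tube] C=[tile,knob,gear]
Tick 4: prefer B, take tube from B; A=[quill] B=[-] C=[tile,knob,gear,tube]
Tick 5: prefer A, take quill from A; A=[-] B=[-] C=[tile,knob,gear,tube,quill]

Answer: tile knob gear tube quill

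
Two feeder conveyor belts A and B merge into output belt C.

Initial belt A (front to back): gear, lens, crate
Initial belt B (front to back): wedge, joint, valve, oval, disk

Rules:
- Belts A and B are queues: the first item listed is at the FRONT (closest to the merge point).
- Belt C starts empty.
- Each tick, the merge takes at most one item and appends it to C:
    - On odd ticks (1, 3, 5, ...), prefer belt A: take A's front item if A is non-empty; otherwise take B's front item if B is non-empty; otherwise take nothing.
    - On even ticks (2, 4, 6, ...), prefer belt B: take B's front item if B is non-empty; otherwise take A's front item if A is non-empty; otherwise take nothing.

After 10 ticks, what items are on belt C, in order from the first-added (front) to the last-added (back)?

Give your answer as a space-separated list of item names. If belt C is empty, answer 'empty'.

Tick 1: prefer A, take gear from A; A=[lens,crate] B=[wedge,joint,valve,oval,disk] C=[gear]
Tick 2: prefer B, take wedge from B; A=[lens,crate] B=[joint,valve,oval,disk] C=[gear,wedge]
Tick 3: prefer A, take lens from A; A=[crate] B=[joint,valve,oval,disk] C=[gear,wedge,lens]
Tick 4: prefer B, take joint from B; A=[crate] B=[valve,oval,disk] C=[gear,wedge,lens,joint]
Tick 5: prefer A, take crate from A; A=[-] B=[valve,oval,disk] C=[gear,wedge,lens,joint,crate]
Tick 6: prefer B, take valve from B; A=[-] B=[oval,disk] C=[gear,wedge,lens,joint,crate,valve]
Tick 7: prefer A, take oval from B; A=[-] B=[disk] C=[gear,wedge,lens,joint,crate,valve,oval]
Tick 8: prefer B, take disk from B; A=[-] B=[-] C=[gear,wedge,lens,joint,crate,valve,oval,disk]
Tick 9: prefer A, both empty, nothing taken; A=[-] B=[-] C=[gear,wedge,lens,joint,crate,valve,oval,disk]
Tick 10: prefer B, both empty, nothing taken; A=[-] B=[-] C=[gear,wedge,lens,joint,crate,valve,oval,disk]

Answer: gear wedge lens joint crate valve oval disk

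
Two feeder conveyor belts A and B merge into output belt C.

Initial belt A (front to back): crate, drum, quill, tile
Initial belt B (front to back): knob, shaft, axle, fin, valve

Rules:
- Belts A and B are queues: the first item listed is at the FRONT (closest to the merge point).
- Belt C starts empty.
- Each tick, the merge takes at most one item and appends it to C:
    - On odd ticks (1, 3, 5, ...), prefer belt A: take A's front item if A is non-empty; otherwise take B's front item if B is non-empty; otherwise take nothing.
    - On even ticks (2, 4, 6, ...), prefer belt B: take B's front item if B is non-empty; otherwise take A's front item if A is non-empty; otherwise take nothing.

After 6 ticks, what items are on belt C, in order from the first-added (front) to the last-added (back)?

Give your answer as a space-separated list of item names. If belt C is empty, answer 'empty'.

Tick 1: prefer A, take crate from A; A=[drum,quill,tile] B=[knob,shaft,axle,fin,valve] C=[crate]
Tick 2: prefer B, take knob from B; A=[drum,quill,tile] B=[shaft,axle,fin,valve] C=[crate,knob]
Tick 3: prefer A, take drum from A; A=[quill,tile] B=[shaft,axle,fin,valve] C=[crate,knob,drum]
Tick 4: prefer B, take shaft from B; A=[quill,tile] B=[axle,fin,valve] C=[crate,knob,drum,shaft]
Tick 5: prefer A, take quill from A; A=[tile] B=[axle,fin,valve] C=[crate,knob,drum,shaft,quill]
Tick 6: prefer B, take axle from B; A=[tile] B=[fin,valve] C=[crate,knob,drum,shaft,quill,axle]

Answer: crate knob drum shaft quill axle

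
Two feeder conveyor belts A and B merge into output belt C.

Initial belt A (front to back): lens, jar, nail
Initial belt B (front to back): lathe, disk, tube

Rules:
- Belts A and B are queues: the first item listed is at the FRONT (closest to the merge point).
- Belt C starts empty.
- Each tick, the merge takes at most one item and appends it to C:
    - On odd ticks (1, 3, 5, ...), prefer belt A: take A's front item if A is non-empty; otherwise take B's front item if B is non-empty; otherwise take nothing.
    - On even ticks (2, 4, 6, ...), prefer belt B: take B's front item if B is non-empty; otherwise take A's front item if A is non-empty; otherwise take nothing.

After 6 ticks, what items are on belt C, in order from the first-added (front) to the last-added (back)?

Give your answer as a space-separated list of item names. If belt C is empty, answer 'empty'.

Answer: lens lathe jar disk nail tube

Derivation:
Tick 1: prefer A, take lens from A; A=[jar,nail] B=[lathe,disk,tube] C=[lens]
Tick 2: prefer B, take lathe from B; A=[jar,nail] B=[disk,tube] C=[lens,lathe]
Tick 3: prefer A, take jar from A; A=[nail] B=[disk,tube] C=[lens,lathe,jar]
Tick 4: prefer B, take disk from B; A=[nail] B=[tube] C=[lens,lathe,jar,disk]
Tick 5: prefer A, take nail from A; A=[-] B=[tube] C=[lens,lathe,jar,disk,nail]
Tick 6: prefer B, take tube from B; A=[-] B=[-] C=[lens,lathe,jar,disk,nail,tube]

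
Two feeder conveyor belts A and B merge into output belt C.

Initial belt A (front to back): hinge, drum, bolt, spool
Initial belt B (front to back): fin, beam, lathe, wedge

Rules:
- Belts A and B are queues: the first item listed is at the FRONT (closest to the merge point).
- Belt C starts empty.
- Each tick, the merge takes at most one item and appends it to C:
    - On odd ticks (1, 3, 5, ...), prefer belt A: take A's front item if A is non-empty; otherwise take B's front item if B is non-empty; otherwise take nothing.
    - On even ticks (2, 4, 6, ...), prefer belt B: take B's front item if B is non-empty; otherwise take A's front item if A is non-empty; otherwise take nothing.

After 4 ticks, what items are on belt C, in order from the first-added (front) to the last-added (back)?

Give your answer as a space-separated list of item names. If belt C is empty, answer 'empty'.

Answer: hinge fin drum beam

Derivation:
Tick 1: prefer A, take hinge from A; A=[drum,bolt,spool] B=[fin,beam,lathe,wedge] C=[hinge]
Tick 2: prefer B, take fin from B; A=[drum,bolt,spool] B=[beam,lathe,wedge] C=[hinge,fin]
Tick 3: prefer A, take drum from A; A=[bolt,spool] B=[beam,lathe,wedge] C=[hinge,fin,drum]
Tick 4: prefer B, take beam from B; A=[bolt,spool] B=[lathe,wedge] C=[hinge,fin,drum,beam]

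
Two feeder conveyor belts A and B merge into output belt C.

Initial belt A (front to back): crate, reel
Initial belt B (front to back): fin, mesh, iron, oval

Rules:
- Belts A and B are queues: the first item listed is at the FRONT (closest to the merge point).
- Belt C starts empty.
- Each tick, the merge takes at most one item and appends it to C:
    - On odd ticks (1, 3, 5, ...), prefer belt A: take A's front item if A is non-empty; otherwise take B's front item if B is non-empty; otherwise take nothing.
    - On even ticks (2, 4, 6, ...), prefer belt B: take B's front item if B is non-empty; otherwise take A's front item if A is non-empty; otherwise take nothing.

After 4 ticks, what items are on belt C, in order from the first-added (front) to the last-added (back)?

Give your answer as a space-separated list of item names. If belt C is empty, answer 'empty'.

Answer: crate fin reel mesh

Derivation:
Tick 1: prefer A, take crate from A; A=[reel] B=[fin,mesh,iron,oval] C=[crate]
Tick 2: prefer B, take fin from B; A=[reel] B=[mesh,iron,oval] C=[crate,fin]
Tick 3: prefer A, take reel from A; A=[-] B=[mesh,iron,oval] C=[crate,fin,reel]
Tick 4: prefer B, take mesh from B; A=[-] B=[iron,oval] C=[crate,fin,reel,mesh]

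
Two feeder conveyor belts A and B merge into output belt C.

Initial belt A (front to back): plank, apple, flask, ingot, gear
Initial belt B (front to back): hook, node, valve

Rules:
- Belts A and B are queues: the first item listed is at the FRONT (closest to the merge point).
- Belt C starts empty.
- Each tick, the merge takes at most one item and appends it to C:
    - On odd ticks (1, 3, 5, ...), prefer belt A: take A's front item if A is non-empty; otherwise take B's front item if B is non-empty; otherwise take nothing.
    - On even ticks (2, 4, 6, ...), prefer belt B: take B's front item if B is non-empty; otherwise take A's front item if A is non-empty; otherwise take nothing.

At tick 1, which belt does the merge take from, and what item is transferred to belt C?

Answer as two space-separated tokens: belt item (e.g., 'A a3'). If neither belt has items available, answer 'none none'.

Answer: A plank

Derivation:
Tick 1: prefer A, take plank from A; A=[apple,flask,ingot,gear] B=[hook,node,valve] C=[plank]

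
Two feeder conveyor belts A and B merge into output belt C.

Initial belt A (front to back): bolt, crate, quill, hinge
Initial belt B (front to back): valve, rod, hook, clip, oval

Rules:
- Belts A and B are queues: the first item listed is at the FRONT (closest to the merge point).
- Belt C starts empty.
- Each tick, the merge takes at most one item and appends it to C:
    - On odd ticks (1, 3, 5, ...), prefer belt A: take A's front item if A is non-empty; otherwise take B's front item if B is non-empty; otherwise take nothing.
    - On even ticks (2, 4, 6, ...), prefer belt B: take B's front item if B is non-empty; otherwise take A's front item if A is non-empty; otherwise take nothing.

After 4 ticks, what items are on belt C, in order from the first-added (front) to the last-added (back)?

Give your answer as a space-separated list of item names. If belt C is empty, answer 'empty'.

Tick 1: prefer A, take bolt from A; A=[crate,quill,hinge] B=[valve,rod,hook,clip,oval] C=[bolt]
Tick 2: prefer B, take valve from B; A=[crate,quill,hinge] B=[rod,hook,clip,oval] C=[bolt,valve]
Tick 3: prefer A, take crate from A; A=[quill,hinge] B=[rod,hook,clip,oval] C=[bolt,valve,crate]
Tick 4: prefer B, take rod from B; A=[quill,hinge] B=[hook,clip,oval] C=[bolt,valve,crate,rod]

Answer: bolt valve crate rod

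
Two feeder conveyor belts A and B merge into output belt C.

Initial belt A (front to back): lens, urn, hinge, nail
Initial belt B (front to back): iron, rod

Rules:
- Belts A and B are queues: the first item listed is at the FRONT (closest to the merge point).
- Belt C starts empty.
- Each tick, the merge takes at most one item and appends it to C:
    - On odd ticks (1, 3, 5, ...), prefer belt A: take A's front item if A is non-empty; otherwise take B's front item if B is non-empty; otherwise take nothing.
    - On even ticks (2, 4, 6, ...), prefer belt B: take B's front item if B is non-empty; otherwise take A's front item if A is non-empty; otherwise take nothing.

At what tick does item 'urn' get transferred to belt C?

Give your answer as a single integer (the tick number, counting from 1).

Answer: 3

Derivation:
Tick 1: prefer A, take lens from A; A=[urn,hinge,nail] B=[iron,rod] C=[lens]
Tick 2: prefer B, take iron from B; A=[urn,hinge,nail] B=[rod] C=[lens,iron]
Tick 3: prefer A, take urn from A; A=[hinge,nail] B=[rod] C=[lens,iron,urn]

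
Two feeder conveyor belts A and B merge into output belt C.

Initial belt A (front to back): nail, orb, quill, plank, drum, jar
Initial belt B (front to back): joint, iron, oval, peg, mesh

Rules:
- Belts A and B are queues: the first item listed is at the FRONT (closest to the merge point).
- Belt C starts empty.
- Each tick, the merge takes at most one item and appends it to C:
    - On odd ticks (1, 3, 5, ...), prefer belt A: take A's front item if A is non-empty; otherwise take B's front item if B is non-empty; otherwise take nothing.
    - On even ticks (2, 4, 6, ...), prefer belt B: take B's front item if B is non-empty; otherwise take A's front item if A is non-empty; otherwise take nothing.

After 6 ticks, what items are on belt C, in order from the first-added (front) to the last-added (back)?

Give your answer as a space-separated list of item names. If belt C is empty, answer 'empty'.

Tick 1: prefer A, take nail from A; A=[orb,quill,plank,drum,jar] B=[joint,iron,oval,peg,mesh] C=[nail]
Tick 2: prefer B, take joint from B; A=[orb,quill,plank,drum,jar] B=[iron,oval,peg,mesh] C=[nail,joint]
Tick 3: prefer A, take orb from A; A=[quill,plank,drum,jar] B=[iron,oval,peg,mesh] C=[nail,joint,orb]
Tick 4: prefer B, take iron from B; A=[quill,plank,drum,jar] B=[oval,peg,mesh] C=[nail,joint,orb,iron]
Tick 5: prefer A, take quill from A; A=[plank,drum,jar] B=[oval,peg,mesh] C=[nail,joint,orb,iron,quill]
Tick 6: prefer B, take oval from B; A=[plank,drum,jar] B=[peg,mesh] C=[nail,joint,orb,iron,quill,oval]

Answer: nail joint orb iron quill oval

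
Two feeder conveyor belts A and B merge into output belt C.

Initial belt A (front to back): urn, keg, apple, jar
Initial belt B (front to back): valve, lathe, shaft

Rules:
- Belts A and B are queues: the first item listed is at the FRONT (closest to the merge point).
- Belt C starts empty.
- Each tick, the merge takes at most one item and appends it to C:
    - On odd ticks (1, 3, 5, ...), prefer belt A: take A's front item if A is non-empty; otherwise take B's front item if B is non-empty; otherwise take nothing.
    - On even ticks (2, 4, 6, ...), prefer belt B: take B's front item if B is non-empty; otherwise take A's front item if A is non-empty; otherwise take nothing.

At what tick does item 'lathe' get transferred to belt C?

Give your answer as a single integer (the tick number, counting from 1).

Tick 1: prefer A, take urn from A; A=[keg,apple,jar] B=[valve,lathe,shaft] C=[urn]
Tick 2: prefer B, take valve from B; A=[keg,apple,jar] B=[lathe,shaft] C=[urn,valve]
Tick 3: prefer A, take keg from A; A=[apple,jar] B=[lathe,shaft] C=[urn,valve,keg]
Tick 4: prefer B, take lathe from B; A=[apple,jar] B=[shaft] C=[urn,valve,keg,lathe]

Answer: 4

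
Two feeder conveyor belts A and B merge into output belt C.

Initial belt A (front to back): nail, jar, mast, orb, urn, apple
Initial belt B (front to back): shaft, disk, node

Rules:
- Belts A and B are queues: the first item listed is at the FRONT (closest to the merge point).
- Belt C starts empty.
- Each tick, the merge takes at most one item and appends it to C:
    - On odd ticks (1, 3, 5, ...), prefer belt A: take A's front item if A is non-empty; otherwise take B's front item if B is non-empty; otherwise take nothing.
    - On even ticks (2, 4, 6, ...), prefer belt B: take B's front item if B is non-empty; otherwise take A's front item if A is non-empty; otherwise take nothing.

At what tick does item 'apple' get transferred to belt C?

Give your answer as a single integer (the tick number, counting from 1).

Tick 1: prefer A, take nail from A; A=[jar,mast,orb,urn,apple] B=[shaft,disk,node] C=[nail]
Tick 2: prefer B, take shaft from B; A=[jar,mast,orb,urn,apple] B=[disk,node] C=[nail,shaft]
Tick 3: prefer A, take jar from A; A=[mast,orb,urn,apple] B=[disk,node] C=[nail,shaft,jar]
Tick 4: prefer B, take disk from B; A=[mast,orb,urn,apple] B=[node] C=[nail,shaft,jar,disk]
Tick 5: prefer A, take mast from A; A=[orb,urn,apple] B=[node] C=[nail,shaft,jar,disk,mast]
Tick 6: prefer B, take node from B; A=[orb,urn,apple] B=[-] C=[nail,shaft,jar,disk,mast,node]
Tick 7: prefer A, take orb from A; A=[urn,apple] B=[-] C=[nail,shaft,jar,disk,mast,node,orb]
Tick 8: prefer B, take urn from A; A=[apple] B=[-] C=[nail,shaft,jar,disk,mast,node,orb,urn]
Tick 9: prefer A, take apple from A; A=[-] B=[-] C=[nail,shaft,jar,disk,mast,node,orb,urn,apple]

Answer: 9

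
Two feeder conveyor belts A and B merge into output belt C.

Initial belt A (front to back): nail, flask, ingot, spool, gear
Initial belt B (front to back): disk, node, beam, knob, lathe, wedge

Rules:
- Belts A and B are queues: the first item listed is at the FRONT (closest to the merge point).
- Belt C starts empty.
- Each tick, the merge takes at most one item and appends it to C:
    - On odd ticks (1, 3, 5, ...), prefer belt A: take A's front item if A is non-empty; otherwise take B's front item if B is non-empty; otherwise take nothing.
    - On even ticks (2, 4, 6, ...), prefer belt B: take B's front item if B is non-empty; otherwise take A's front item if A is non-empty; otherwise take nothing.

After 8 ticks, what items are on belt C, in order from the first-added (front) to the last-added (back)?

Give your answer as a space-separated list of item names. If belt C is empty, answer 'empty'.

Tick 1: prefer A, take nail from A; A=[flask,ingot,spool,gear] B=[disk,node,beam,knob,lathe,wedge] C=[nail]
Tick 2: prefer B, take disk from B; A=[flask,ingot,spool,gear] B=[node,beam,knob,lathe,wedge] C=[nail,disk]
Tick 3: prefer A, take flask from A; A=[ingot,spool,gear] B=[node,beam,knob,lathe,wedge] C=[nail,disk,flask]
Tick 4: prefer B, take node from B; A=[ingot,spool,gear] B=[beam,knob,lathe,wedge] C=[nail,disk,flask,node]
Tick 5: prefer A, take ingot from A; A=[spool,gear] B=[beam,knob,lathe,wedge] C=[nail,disk,flask,node,ingot]
Tick 6: prefer B, take beam from B; A=[spool,gear] B=[knob,lathe,wedge] C=[nail,disk,flask,node,ingot,beam]
Tick 7: prefer A, take spool from A; A=[gear] B=[knob,lathe,wedge] C=[nail,disk,flask,node,ingot,beam,spool]
Tick 8: prefer B, take knob from B; A=[gear] B=[lathe,wedge] C=[nail,disk,flask,node,ingot,beam,spool,knob]

Answer: nail disk flask node ingot beam spool knob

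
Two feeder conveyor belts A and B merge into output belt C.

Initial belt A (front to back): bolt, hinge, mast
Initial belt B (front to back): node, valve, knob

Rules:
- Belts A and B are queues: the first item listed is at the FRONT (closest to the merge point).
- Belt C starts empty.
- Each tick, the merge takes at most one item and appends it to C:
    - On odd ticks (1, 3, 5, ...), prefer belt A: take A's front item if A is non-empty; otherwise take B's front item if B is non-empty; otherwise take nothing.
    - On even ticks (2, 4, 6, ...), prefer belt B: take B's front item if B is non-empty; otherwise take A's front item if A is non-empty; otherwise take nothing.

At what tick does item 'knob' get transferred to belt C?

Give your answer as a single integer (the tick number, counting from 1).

Tick 1: prefer A, take bolt from A; A=[hinge,mast] B=[node,valve,knob] C=[bolt]
Tick 2: prefer B, take node from B; A=[hinge,mast] B=[valve,knob] C=[bolt,node]
Tick 3: prefer A, take hinge from A; A=[mast] B=[valve,knob] C=[bolt,node,hinge]
Tick 4: prefer B, take valve from B; A=[mast] B=[knob] C=[bolt,node,hinge,valve]
Tick 5: prefer A, take mast from A; A=[-] B=[knob] C=[bolt,node,hinge,valve,mast]
Tick 6: prefer B, take knob from B; A=[-] B=[-] C=[bolt,node,hinge,valve,mast,knob]

Answer: 6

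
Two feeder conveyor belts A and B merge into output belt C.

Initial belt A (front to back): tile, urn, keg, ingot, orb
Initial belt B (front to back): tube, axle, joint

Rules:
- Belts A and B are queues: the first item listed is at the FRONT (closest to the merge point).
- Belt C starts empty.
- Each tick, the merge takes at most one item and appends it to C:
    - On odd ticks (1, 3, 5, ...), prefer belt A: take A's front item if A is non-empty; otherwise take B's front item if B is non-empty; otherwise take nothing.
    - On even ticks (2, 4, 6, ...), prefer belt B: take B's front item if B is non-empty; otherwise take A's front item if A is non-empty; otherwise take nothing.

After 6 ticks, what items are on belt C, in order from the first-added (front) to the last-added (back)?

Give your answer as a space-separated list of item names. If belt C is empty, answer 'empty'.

Answer: tile tube urn axle keg joint

Derivation:
Tick 1: prefer A, take tile from A; A=[urn,keg,ingot,orb] B=[tube,axle,joint] C=[tile]
Tick 2: prefer B, take tube from B; A=[urn,keg,ingot,orb] B=[axle,joint] C=[tile,tube]
Tick 3: prefer A, take urn from A; A=[keg,ingot,orb] B=[axle,joint] C=[tile,tube,urn]
Tick 4: prefer B, take axle from B; A=[keg,ingot,orb] B=[joint] C=[tile,tube,urn,axle]
Tick 5: prefer A, take keg from A; A=[ingot,orb] B=[joint] C=[tile,tube,urn,axle,keg]
Tick 6: prefer B, take joint from B; A=[ingot,orb] B=[-] C=[tile,tube,urn,axle,keg,joint]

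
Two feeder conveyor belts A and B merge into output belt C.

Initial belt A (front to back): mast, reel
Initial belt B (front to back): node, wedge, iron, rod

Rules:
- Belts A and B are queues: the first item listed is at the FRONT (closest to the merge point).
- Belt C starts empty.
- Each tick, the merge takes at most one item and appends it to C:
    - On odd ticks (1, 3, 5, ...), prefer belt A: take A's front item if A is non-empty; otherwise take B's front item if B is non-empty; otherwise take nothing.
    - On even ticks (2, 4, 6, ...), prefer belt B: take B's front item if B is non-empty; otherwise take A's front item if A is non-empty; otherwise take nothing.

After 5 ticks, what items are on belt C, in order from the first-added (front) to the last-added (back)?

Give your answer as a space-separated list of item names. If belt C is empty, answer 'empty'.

Answer: mast node reel wedge iron

Derivation:
Tick 1: prefer A, take mast from A; A=[reel] B=[node,wedge,iron,rod] C=[mast]
Tick 2: prefer B, take node from B; A=[reel] B=[wedge,iron,rod] C=[mast,node]
Tick 3: prefer A, take reel from A; A=[-] B=[wedge,iron,rod] C=[mast,node,reel]
Tick 4: prefer B, take wedge from B; A=[-] B=[iron,rod] C=[mast,node,reel,wedge]
Tick 5: prefer A, take iron from B; A=[-] B=[rod] C=[mast,node,reel,wedge,iron]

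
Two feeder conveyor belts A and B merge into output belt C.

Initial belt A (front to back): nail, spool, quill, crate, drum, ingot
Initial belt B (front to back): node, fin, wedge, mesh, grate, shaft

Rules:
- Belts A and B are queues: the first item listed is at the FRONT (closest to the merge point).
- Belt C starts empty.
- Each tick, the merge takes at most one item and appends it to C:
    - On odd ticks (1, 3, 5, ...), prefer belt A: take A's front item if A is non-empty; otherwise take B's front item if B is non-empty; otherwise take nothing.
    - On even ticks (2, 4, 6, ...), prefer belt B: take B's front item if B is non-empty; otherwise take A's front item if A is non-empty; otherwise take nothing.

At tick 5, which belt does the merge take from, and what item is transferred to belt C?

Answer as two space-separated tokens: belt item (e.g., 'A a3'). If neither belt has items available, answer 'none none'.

Tick 1: prefer A, take nail from A; A=[spool,quill,crate,drum,ingot] B=[node,fin,wedge,mesh,grate,shaft] C=[nail]
Tick 2: prefer B, take node from B; A=[spool,quill,crate,drum,ingot] B=[fin,wedge,mesh,grate,shaft] C=[nail,node]
Tick 3: prefer A, take spool from A; A=[quill,crate,drum,ingot] B=[fin,wedge,mesh,grate,shaft] C=[nail,node,spool]
Tick 4: prefer B, take fin from B; A=[quill,crate,drum,ingot] B=[wedge,mesh,grate,shaft] C=[nail,node,spool,fin]
Tick 5: prefer A, take quill from A; A=[crate,drum,ingot] B=[wedge,mesh,grate,shaft] C=[nail,node,spool,fin,quill]

Answer: A quill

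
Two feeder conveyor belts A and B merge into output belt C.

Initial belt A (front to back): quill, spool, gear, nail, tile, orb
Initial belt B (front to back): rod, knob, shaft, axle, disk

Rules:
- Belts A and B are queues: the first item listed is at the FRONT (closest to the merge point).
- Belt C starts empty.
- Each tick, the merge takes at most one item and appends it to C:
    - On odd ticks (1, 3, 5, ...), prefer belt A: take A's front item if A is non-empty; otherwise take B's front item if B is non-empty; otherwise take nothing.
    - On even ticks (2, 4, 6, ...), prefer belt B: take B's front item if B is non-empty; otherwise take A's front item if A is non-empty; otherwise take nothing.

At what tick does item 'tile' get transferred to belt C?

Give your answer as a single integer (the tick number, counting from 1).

Answer: 9

Derivation:
Tick 1: prefer A, take quill from A; A=[spool,gear,nail,tile,orb] B=[rod,knob,shaft,axle,disk] C=[quill]
Tick 2: prefer B, take rod from B; A=[spool,gear,nail,tile,orb] B=[knob,shaft,axle,disk] C=[quill,rod]
Tick 3: prefer A, take spool from A; A=[gear,nail,tile,orb] B=[knob,shaft,axle,disk] C=[quill,rod,spool]
Tick 4: prefer B, take knob from B; A=[gear,nail,tile,orb] B=[shaft,axle,disk] C=[quill,rod,spool,knob]
Tick 5: prefer A, take gear from A; A=[nail,tile,orb] B=[shaft,axle,disk] C=[quill,rod,spool,knob,gear]
Tick 6: prefer B, take shaft from B; A=[nail,tile,orb] B=[axle,disk] C=[quill,rod,spool,knob,gear,shaft]
Tick 7: prefer A, take nail from A; A=[tile,orb] B=[axle,disk] C=[quill,rod,spool,knob,gear,shaft,nail]
Tick 8: prefer B, take axle from B; A=[tile,orb] B=[disk] C=[quill,rod,spool,knob,gear,shaft,nail,axle]
Tick 9: prefer A, take tile from A; A=[orb] B=[disk] C=[quill,rod,spool,knob,gear,shaft,nail,axle,tile]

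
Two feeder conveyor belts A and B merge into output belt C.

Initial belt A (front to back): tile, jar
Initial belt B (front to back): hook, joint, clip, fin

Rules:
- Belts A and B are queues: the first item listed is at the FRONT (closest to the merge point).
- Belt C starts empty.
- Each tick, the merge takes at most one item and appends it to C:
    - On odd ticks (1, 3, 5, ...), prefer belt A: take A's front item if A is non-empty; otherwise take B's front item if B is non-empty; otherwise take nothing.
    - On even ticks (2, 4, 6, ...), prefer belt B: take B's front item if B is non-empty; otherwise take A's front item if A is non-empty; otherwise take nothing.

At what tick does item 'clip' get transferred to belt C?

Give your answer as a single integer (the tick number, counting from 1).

Tick 1: prefer A, take tile from A; A=[jar] B=[hook,joint,clip,fin] C=[tile]
Tick 2: prefer B, take hook from B; A=[jar] B=[joint,clip,fin] C=[tile,hook]
Tick 3: prefer A, take jar from A; A=[-] B=[joint,clip,fin] C=[tile,hook,jar]
Tick 4: prefer B, take joint from B; A=[-] B=[clip,fin] C=[tile,hook,jar,joint]
Tick 5: prefer A, take clip from B; A=[-] B=[fin] C=[tile,hook,jar,joint,clip]

Answer: 5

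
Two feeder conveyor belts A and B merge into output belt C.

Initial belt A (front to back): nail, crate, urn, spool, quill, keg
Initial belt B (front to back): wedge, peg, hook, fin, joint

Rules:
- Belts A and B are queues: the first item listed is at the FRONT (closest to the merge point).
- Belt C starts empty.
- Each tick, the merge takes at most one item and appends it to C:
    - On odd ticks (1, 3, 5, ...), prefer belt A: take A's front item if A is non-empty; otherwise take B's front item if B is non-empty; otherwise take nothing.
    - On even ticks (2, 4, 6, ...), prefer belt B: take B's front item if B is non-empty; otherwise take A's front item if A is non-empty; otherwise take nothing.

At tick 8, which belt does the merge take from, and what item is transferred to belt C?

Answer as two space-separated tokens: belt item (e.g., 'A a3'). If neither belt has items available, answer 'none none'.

Tick 1: prefer A, take nail from A; A=[crate,urn,spool,quill,keg] B=[wedge,peg,hook,fin,joint] C=[nail]
Tick 2: prefer B, take wedge from B; A=[crate,urn,spool,quill,keg] B=[peg,hook,fin,joint] C=[nail,wedge]
Tick 3: prefer A, take crate from A; A=[urn,spool,quill,keg] B=[peg,hook,fin,joint] C=[nail,wedge,crate]
Tick 4: prefer B, take peg from B; A=[urn,spool,quill,keg] B=[hook,fin,joint] C=[nail,wedge,crate,peg]
Tick 5: prefer A, take urn from A; A=[spool,quill,keg] B=[hook,fin,joint] C=[nail,wedge,crate,peg,urn]
Tick 6: prefer B, take hook from B; A=[spool,quill,keg] B=[fin,joint] C=[nail,wedge,crate,peg,urn,hook]
Tick 7: prefer A, take spool from A; A=[quill,keg] B=[fin,joint] C=[nail,wedge,crate,peg,urn,hook,spool]
Tick 8: prefer B, take fin from B; A=[quill,keg] B=[joint] C=[nail,wedge,crate,peg,urn,hook,spool,fin]

Answer: B fin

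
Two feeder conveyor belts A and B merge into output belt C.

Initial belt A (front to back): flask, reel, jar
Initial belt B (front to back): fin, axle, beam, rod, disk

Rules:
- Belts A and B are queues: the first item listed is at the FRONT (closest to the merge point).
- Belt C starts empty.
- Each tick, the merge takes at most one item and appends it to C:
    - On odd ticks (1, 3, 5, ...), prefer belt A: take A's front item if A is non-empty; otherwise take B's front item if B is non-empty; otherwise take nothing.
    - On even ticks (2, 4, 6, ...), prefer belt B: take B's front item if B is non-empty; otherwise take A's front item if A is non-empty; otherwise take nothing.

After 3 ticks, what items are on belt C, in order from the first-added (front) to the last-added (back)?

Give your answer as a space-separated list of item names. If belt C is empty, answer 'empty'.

Answer: flask fin reel

Derivation:
Tick 1: prefer A, take flask from A; A=[reel,jar] B=[fin,axle,beam,rod,disk] C=[flask]
Tick 2: prefer B, take fin from B; A=[reel,jar] B=[axle,beam,rod,disk] C=[flask,fin]
Tick 3: prefer A, take reel from A; A=[jar] B=[axle,beam,rod,disk] C=[flask,fin,reel]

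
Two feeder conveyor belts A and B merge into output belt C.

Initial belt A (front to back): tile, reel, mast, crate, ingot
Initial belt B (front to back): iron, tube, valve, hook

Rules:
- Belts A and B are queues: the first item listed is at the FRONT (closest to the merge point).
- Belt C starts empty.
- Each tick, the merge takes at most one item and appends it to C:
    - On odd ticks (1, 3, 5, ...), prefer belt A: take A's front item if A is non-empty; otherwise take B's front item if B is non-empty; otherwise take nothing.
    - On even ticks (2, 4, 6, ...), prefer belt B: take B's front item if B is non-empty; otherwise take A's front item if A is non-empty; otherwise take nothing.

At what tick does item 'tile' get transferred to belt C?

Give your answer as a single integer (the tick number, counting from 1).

Answer: 1

Derivation:
Tick 1: prefer A, take tile from A; A=[reel,mast,crate,ingot] B=[iron,tube,valve,hook] C=[tile]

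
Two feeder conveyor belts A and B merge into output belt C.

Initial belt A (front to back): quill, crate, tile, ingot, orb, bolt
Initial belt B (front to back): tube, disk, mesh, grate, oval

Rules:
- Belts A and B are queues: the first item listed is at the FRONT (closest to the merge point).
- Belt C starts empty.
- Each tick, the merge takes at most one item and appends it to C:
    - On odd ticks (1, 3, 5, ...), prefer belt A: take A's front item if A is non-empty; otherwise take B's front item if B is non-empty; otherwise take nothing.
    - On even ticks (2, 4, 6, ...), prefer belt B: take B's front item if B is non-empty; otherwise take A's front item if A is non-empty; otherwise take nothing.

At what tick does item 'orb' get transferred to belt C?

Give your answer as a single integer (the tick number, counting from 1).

Tick 1: prefer A, take quill from A; A=[crate,tile,ingot,orb,bolt] B=[tube,disk,mesh,grate,oval] C=[quill]
Tick 2: prefer B, take tube from B; A=[crate,tile,ingot,orb,bolt] B=[disk,mesh,grate,oval] C=[quill,tube]
Tick 3: prefer A, take crate from A; A=[tile,ingot,orb,bolt] B=[disk,mesh,grate,oval] C=[quill,tube,crate]
Tick 4: prefer B, take disk from B; A=[tile,ingot,orb,bolt] B=[mesh,grate,oval] C=[quill,tube,crate,disk]
Tick 5: prefer A, take tile from A; A=[ingot,orb,bolt] B=[mesh,grate,oval] C=[quill,tube,crate,disk,tile]
Tick 6: prefer B, take mesh from B; A=[ingot,orb,bolt] B=[grate,oval] C=[quill,tube,crate,disk,tile,mesh]
Tick 7: prefer A, take ingot from A; A=[orb,bolt] B=[grate,oval] C=[quill,tube,crate,disk,tile,mesh,ingot]
Tick 8: prefer B, take grate from B; A=[orb,bolt] B=[oval] C=[quill,tube,crate,disk,tile,mesh,ingot,grate]
Tick 9: prefer A, take orb from A; A=[bolt] B=[oval] C=[quill,tube,crate,disk,tile,mesh,ingot,grate,orb]

Answer: 9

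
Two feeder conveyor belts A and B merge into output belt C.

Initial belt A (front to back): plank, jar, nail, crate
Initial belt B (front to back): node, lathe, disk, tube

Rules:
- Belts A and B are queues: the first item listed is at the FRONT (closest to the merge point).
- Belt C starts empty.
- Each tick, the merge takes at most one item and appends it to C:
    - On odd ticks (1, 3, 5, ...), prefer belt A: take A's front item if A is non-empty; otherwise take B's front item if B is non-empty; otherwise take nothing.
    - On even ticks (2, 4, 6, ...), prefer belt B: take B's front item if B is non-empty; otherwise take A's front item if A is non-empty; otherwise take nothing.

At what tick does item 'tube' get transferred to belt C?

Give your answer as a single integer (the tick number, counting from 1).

Answer: 8

Derivation:
Tick 1: prefer A, take plank from A; A=[jar,nail,crate] B=[node,lathe,disk,tube] C=[plank]
Tick 2: prefer B, take node from B; A=[jar,nail,crate] B=[lathe,disk,tube] C=[plank,node]
Tick 3: prefer A, take jar from A; A=[nail,crate] B=[lathe,disk,tube] C=[plank,node,jar]
Tick 4: prefer B, take lathe from B; A=[nail,crate] B=[disk,tube] C=[plank,node,jar,lathe]
Tick 5: prefer A, take nail from A; A=[crate] B=[disk,tube] C=[plank,node,jar,lathe,nail]
Tick 6: prefer B, take disk from B; A=[crate] B=[tube] C=[plank,node,jar,lathe,nail,disk]
Tick 7: prefer A, take crate from A; A=[-] B=[tube] C=[plank,node,jar,lathe,nail,disk,crate]
Tick 8: prefer B, take tube from B; A=[-] B=[-] C=[plank,node,jar,lathe,nail,disk,crate,tube]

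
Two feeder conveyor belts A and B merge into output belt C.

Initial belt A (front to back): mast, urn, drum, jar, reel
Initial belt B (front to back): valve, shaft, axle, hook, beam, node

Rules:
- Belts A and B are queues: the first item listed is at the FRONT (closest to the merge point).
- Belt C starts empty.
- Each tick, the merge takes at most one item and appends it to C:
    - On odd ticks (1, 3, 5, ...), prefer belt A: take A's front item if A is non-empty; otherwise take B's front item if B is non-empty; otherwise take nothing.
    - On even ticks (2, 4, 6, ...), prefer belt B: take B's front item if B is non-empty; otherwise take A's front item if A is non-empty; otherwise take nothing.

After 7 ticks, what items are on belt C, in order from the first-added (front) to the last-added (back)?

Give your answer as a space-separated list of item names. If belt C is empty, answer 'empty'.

Tick 1: prefer A, take mast from A; A=[urn,drum,jar,reel] B=[valve,shaft,axle,hook,beam,node] C=[mast]
Tick 2: prefer B, take valve from B; A=[urn,drum,jar,reel] B=[shaft,axle,hook,beam,node] C=[mast,valve]
Tick 3: prefer A, take urn from A; A=[drum,jar,reel] B=[shaft,axle,hook,beam,node] C=[mast,valve,urn]
Tick 4: prefer B, take shaft from B; A=[drum,jar,reel] B=[axle,hook,beam,node] C=[mast,valve,urn,shaft]
Tick 5: prefer A, take drum from A; A=[jar,reel] B=[axle,hook,beam,node] C=[mast,valve,urn,shaft,drum]
Tick 6: prefer B, take axle from B; A=[jar,reel] B=[hook,beam,node] C=[mast,valve,urn,shaft,drum,axle]
Tick 7: prefer A, take jar from A; A=[reel] B=[hook,beam,node] C=[mast,valve,urn,shaft,drum,axle,jar]

Answer: mast valve urn shaft drum axle jar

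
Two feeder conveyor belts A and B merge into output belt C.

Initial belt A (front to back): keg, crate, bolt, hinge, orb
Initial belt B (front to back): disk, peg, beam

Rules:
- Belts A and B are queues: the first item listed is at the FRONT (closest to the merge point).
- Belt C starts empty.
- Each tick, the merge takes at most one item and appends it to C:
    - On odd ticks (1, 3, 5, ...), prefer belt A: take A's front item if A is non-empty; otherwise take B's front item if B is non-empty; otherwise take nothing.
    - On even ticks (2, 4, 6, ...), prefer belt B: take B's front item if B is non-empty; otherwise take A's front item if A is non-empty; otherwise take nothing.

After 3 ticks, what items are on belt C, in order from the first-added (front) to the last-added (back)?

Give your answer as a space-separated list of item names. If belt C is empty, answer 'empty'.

Answer: keg disk crate

Derivation:
Tick 1: prefer A, take keg from A; A=[crate,bolt,hinge,orb] B=[disk,peg,beam] C=[keg]
Tick 2: prefer B, take disk from B; A=[crate,bolt,hinge,orb] B=[peg,beam] C=[keg,disk]
Tick 3: prefer A, take crate from A; A=[bolt,hinge,orb] B=[peg,beam] C=[keg,disk,crate]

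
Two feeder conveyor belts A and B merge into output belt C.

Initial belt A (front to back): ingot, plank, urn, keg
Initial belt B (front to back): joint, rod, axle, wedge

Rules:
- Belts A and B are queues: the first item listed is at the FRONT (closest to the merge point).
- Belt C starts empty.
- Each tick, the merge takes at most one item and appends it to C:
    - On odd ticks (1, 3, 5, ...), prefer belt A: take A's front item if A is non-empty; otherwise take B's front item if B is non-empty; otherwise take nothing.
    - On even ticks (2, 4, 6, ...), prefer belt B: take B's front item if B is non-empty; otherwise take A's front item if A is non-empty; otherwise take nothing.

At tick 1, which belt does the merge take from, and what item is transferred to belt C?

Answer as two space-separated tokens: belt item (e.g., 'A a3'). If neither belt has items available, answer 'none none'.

Answer: A ingot

Derivation:
Tick 1: prefer A, take ingot from A; A=[plank,urn,keg] B=[joint,rod,axle,wedge] C=[ingot]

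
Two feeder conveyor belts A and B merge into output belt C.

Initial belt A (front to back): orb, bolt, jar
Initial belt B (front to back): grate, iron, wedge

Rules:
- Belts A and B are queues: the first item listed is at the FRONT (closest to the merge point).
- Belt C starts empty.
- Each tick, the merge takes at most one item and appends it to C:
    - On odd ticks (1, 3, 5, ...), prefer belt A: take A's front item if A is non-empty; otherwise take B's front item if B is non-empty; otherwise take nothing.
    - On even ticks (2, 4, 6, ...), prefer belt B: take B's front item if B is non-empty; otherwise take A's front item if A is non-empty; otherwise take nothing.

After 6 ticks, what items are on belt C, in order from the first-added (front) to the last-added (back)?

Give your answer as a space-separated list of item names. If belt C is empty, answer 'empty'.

Tick 1: prefer A, take orb from A; A=[bolt,jar] B=[grate,iron,wedge] C=[orb]
Tick 2: prefer B, take grate from B; A=[bolt,jar] B=[iron,wedge] C=[orb,grate]
Tick 3: prefer A, take bolt from A; A=[jar] B=[iron,wedge] C=[orb,grate,bolt]
Tick 4: prefer B, take iron from B; A=[jar] B=[wedge] C=[orb,grate,bolt,iron]
Tick 5: prefer A, take jar from A; A=[-] B=[wedge] C=[orb,grate,bolt,iron,jar]
Tick 6: prefer B, take wedge from B; A=[-] B=[-] C=[orb,grate,bolt,iron,jar,wedge]

Answer: orb grate bolt iron jar wedge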